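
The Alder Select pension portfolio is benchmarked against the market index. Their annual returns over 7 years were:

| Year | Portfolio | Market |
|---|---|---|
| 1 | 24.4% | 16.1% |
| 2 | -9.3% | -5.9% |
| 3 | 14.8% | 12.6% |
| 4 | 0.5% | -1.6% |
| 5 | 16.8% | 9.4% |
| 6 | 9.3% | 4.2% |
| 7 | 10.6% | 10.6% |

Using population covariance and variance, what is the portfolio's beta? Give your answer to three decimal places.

r̄p = 9.5857%,  r̄m = 6.4857%
Cov = Σ(rp − r̄p)(rm − r̄m) / 7 = 72.5055
Var(rm) = Σ(rm − r̄m)² / 7 = 54.1784
β = Cov / Var = 72.5055 / 54.1784 = 1.3383

1.338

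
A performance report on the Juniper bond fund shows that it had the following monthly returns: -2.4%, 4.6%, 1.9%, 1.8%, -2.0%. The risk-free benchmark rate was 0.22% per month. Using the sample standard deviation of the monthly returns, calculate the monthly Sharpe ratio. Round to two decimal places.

0.19

Mean return r̄ = 3.90 / 5 = 0.7800%
Σ(r − r̄)² = 34.7280; sample σ = √(34.7280/4) = 2.9465%
Sharpe = (r̄ − rf) / σ = (0.7800 − 0.22) / 2.9465 = 0.5600 / 2.9465 = 0.1901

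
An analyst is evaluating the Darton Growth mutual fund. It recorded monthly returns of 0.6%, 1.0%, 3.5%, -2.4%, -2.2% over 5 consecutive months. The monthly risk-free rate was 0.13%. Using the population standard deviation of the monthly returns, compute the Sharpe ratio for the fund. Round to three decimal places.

Mean return r̄ = 0.50 / 5 = 0.1000%
Population σ = √[Σ(r − r̄)² / 5] = √[24.1600 / 5] = √4.8320 = 2.1982%
Sharpe = (r̄ − rf) / σ = (0.1000 − 0.13) / 2.1982 = -0.0300 / 2.1982 = -0.0136

-0.014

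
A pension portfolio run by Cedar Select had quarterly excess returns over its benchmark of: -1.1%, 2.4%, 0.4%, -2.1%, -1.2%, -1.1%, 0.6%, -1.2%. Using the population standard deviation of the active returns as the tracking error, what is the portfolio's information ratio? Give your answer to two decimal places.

-0.31

r̄ = (-1.1 + 2.4 + 0.4 − 2.1 − 1.2 − 1.1 + 0.6 − 1.2) / 8 = -0.4125%
Σ(r − r̄)² = (-1.1 − (-0.4125))² + (2.4 − (-0.4125))² + … = 14.6288
population σ = √(14.6288 / 8) = √1.8286 = 1.3523%
IR = r̄ / tracking error = -0.4125 / 1.3523 = -0.3050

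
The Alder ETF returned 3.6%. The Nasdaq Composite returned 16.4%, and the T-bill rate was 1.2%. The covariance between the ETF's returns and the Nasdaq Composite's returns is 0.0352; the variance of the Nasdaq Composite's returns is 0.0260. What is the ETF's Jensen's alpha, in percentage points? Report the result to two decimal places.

β = Cov / Var = 0.0352 / 0.0260 = 1.3538
E[R] = Rf + β(Rm − Rf) = 1.2% + 1.3538 × (16.4% − 1.2%) = 21.7778%
α = Rp − E[R] = 3.6% − 21.7778% = -18.1778

-18.18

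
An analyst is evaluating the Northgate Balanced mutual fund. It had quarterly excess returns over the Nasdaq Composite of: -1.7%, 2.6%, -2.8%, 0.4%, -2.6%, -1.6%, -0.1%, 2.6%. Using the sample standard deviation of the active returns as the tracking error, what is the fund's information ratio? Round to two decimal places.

Mean return r̄ = -3.20 / 8 = -0.4000%
Σ(r − r̄)² = 32.4600; sample σ = √(32.4600/7) = 2.1534%
IR = r̄ / tracking error = -0.4000 / 2.1534 = -0.1858

-0.19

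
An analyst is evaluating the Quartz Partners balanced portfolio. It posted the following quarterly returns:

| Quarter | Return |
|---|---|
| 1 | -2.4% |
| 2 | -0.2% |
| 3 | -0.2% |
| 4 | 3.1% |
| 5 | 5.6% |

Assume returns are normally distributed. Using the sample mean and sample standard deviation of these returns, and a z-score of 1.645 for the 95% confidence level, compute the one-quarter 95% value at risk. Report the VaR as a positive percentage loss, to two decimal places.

r̄ = (-2.4 − 0.2 − 0.2 + 3.1 + 5.6) / 5 = 5.90 / 5 = 1.1800%
Σ(r − r̄)² = (-2.4 − 1.1800)² + (-0.2 − 1.1800)² + … = 39.8480
σ = √[39.8480 / 4] = 3.1563%
VaR = −(r̄ − z·σ) = −(1.1800 − 1.645 × 3.1563) = −(-4.0121) = 4.0121%

4.01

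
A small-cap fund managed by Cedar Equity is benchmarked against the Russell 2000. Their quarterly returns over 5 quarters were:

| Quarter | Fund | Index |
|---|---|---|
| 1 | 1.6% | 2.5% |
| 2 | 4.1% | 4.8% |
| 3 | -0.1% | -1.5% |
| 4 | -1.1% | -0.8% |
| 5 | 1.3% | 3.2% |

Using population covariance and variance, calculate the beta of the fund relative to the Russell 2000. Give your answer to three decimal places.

r̄p = 1.1600%,  r̄m = 1.6400%
Cov = Σ(rp − r̄p)(rm − r̄m) / 5 = 3.8716
Var(rm) = Σ(rm − r̄m)² / 5 = 5.7944
β = Cov / Var = 3.8716 / 5.7944 = 0.6682

0.668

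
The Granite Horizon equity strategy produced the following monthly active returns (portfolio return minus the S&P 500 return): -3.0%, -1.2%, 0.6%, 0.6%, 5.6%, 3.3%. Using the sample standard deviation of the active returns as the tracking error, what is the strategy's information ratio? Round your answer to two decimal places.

0.32

Mean return r̄ = 5.90 / 6 = 0.9833%
Σ(r − r̄)² = (-3 − 0.9833)² + (-1.2 − 0.9833)² + … = 47.6083
sample σ = √(47.6083 / 5) = √9.5217 = 3.0857%
IR = r̄ / tracking error = 0.9833 / 3.0857 = 0.3187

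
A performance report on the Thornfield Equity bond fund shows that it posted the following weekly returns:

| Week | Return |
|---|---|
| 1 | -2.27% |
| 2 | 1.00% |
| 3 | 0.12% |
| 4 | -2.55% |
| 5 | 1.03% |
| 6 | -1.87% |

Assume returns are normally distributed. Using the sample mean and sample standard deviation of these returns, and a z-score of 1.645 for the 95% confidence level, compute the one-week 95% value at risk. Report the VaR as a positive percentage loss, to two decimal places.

3.49

r̄ = (-2.27 + 1 + 0.12 − 2.55 + 1.03 − 1.87) / 6 = -0.7567%
Σ(r − r̄)² = (-2.27 − (-0.7567))² + (1 − (-0.7567))² + (0.12 − (-0.7567))² + … = 13.7923
σ = √[13.7923 / 5] = 1.6609%
VaR = −(r̄ − z·σ) = −(-0.7567 − 1.645 × 1.6609) = −(-3.4889) = 3.4889%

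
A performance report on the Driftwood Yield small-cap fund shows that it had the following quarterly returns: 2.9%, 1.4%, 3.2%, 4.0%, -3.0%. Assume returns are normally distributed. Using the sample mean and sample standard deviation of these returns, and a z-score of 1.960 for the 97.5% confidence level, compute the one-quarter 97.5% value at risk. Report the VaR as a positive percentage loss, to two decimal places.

3.77

Mean return μ = 8.50 / 5 = 1.7000%
Sample σ = √[Σ(r − μ)² / 4] = √[31.1600 / 4] = √7.7900 = 2.7911%
VaR = −(μ − z·σ) = −(1.7000 − 1.960 × 2.7911) = −(-3.7706) = 3.7706%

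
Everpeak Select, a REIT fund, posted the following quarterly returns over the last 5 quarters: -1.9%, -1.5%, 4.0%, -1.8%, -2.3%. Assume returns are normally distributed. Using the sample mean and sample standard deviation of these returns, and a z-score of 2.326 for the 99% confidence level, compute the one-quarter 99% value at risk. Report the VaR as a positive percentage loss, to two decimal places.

r̄ = (-1.9 − 1.5 + 4 − 1.8 − 2.3) / 5 = -0.7000%
Sample std dev = √[27.9400 / 4] = 2.6429%
VaR = −(r̄ − z·σ) = −(-0.7000 − 2.326 × 2.6429) = −(-6.8474) = 6.8474%

6.85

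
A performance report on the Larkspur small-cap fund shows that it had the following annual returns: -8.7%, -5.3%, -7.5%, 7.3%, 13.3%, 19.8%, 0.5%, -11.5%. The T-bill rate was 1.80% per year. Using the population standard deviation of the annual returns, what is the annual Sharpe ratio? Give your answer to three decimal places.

-0.076

Mean return r̄ = 7.90 / 8 = 0.9875%
Population σ = √[Σ(r − r̄)² / 8] = √[906.9488 / 8] = √113.3686 = 10.6475%
Sharpe = (r̄ − rf) / σ = (0.9875 − 1.8) / 10.6475 = -0.8125 / 10.6475 = -0.0763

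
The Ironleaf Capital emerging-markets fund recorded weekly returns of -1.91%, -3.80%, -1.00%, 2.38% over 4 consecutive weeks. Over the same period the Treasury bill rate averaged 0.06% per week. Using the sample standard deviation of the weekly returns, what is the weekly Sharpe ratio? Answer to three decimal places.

-0.442

r̄ = (-1.91 − 3.8 − 1 + 2.38) / 4 = -1.0825%
Sample σ = √[Σ(r − r̄)² / 3] = √[20.0653 / 3] = √6.6884 = 2.5862%
Sharpe = (r̄ − rf) / σ = (-1.0825 − 0.06) / 2.5862 = -1.1425 / 2.5862 = -0.4418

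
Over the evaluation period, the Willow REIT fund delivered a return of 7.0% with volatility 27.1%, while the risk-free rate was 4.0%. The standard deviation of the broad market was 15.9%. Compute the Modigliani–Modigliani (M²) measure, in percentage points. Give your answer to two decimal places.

Sharpe = (Rp − Rf) / σp = (7.0% − 4.0%) / 27.1% = 0.1107
M² = Rf + Sharpe × σm = 4.0% + 0.1107 × 15.9% = 5.7601%

5.76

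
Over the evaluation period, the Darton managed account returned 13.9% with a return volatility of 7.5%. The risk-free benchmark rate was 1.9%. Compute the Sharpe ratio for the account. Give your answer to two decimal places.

Sharpe = (Rp − Rf) / σp = (13.9% − 1.9%) / 7.5% = 12.00% / 7.5% = 1.6000

1.60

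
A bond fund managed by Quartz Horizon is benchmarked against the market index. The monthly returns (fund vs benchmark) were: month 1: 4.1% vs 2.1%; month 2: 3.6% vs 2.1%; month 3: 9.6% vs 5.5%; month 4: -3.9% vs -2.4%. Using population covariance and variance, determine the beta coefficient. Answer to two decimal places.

r̄p = 3.3500%,  r̄m = 1.8250%
Cov = Σ(rp − r̄p)(rm − r̄m) / 4 = 13.4688
Var(rm) = Σ(rm − r̄m)² / 4 = 7.8769
β = Cov / Var = 13.4688 / 7.8769 = 1.7099

1.71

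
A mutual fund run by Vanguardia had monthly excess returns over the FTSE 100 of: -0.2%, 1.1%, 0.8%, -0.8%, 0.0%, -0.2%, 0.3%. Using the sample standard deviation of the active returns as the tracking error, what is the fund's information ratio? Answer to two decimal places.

0.22

μ = (-0.2 + 1.1 + 0.8 − 0.8 + 0 − 0.2 + 0.3) / 7 = 0.1429%
Sample σ = √[Σ(r − μ)² / 6] = √[2.5171 / 6] = √0.4195 = 0.6477%
IR = μ / tracking error = 0.1429 / 0.6477 = 0.2206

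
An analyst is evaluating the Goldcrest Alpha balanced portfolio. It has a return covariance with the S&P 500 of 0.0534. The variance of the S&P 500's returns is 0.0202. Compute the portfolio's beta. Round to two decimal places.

2.64

β = Cov(Rp, Rm) / Var(Rm) = 0.0534 / 0.0202 = 2.6436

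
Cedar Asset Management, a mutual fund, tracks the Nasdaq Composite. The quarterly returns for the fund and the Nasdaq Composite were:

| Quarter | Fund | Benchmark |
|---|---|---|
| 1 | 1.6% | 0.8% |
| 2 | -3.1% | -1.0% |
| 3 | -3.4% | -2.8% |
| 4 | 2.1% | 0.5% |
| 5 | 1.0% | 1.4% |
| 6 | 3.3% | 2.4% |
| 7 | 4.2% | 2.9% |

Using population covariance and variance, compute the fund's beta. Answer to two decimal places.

1.42

r̄p = 0.8143%,  r̄m = 0.6000%
Cov = Σ(rp − r̄p)(rm − r̄m) / 7 = 4.7186
Var(rm) = Σ(rm − r̄m)² / 7 = 3.3343
β = Cov / Var = 4.7186 / 3.3343 = 1.4152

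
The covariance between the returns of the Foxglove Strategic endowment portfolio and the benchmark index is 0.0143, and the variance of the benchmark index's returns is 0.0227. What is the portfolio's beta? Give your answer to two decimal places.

0.63

β = Cov(Rp, Rm) / Var(Rm) = 0.0143 / 0.0227 = 0.6300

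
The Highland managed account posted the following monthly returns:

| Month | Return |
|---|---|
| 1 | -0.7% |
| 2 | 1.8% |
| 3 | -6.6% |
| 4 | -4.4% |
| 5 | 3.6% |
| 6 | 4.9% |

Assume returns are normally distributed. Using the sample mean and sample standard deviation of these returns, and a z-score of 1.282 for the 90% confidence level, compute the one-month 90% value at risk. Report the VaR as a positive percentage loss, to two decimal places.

r̄ = (-0.7 + 1.8 − 6.6 − 4.4 + 3.6 + 4.9) / 6 = -1.40 / 6 = -0.2333%
Σ(r − r̄)² = 103.2933; sample σ = √(103.2933/5) = 4.5452%
VaR = −(r̄ − z·σ) = −(-0.2333 − 1.282 × 4.5452) = −(-6.0602) = 6.0602%

6.06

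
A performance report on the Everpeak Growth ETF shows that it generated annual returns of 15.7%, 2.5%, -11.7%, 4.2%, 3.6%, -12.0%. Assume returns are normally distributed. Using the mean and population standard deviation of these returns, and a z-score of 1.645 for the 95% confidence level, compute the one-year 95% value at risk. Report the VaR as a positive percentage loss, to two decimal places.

r̄ = (15.7 + 2.5 − 11.7 + 4.2 + 3.6 − 12) / 6 = 0.3833%
Population σ = √[Σ(r − r̄)² / 6] = √[563.3483 / 6] = √93.8914 = 9.6898%
VaR = −(r̄ − z·σ) = −(0.3833 − 1.645 × 9.6898) = −(-15.5564) = 15.5564%

15.56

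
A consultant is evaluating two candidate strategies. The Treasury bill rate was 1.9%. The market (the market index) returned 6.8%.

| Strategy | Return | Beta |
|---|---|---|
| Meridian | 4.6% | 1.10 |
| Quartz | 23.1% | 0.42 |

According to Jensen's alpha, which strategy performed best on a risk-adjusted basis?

Meridian: α = 4.6% − [1.9% + 1.10 × (6.8% − 1.9%)] = -2.690
Quartz: α = 23.1% − [1.9% + 0.42 × (6.8% − 1.9%)] = 19.142
Highest: Quartz (19.142).

Quartz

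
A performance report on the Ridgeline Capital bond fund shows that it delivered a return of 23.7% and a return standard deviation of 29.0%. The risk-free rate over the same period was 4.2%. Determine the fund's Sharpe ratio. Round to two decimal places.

Sharpe = (Rp − Rf) / σp = (23.7% − 4.2%) / 29.0% = 19.50% / 29.0% = 0.6724

0.67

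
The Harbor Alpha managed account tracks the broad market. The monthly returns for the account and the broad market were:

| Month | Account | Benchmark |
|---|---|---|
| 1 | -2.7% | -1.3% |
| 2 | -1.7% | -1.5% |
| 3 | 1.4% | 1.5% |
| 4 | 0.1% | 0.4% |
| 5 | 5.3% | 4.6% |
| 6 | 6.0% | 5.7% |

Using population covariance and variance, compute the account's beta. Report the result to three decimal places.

r̄p = 1.4000%,  r̄m = 1.5667%
Cov = Σ(rp − r̄p)(rm − r̄m) / 6 = 8.9367
Var(rm) = Σ(rm − r̄m)² / 6 = 7.5456
β = Cov / Var = 8.9367 / 7.5456 = 1.1844

1.184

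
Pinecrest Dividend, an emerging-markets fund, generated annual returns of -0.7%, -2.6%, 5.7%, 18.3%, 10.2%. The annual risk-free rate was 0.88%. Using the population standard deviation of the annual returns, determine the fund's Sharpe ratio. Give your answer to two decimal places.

Mean return μ = 30.90 / 5 = 6.1800%
Population std dev = √[287.7080 / 5] = 7.5856%
Sharpe = (μ − rf) / σ = (6.1800 − 0.88) / 7.5856 = 5.3000 / 7.5856 = 0.6987

0.70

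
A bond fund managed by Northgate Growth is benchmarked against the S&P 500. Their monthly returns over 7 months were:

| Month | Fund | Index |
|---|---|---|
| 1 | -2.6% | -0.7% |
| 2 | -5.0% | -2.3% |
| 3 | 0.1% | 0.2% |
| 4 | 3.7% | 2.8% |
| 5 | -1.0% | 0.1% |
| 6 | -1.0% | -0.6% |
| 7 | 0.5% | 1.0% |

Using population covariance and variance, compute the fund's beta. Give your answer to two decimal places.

r̄p = -0.7571%,  r̄m = 0.0714%
Cov = Σ(rp − r̄p)(rm − r̄m) / 7 = 3.5827
Var(rm) = Σ(rm − r̄m)² / 7 = 2.1420
β = Cov / Var = 3.5827 / 2.1420 = 1.6726

1.67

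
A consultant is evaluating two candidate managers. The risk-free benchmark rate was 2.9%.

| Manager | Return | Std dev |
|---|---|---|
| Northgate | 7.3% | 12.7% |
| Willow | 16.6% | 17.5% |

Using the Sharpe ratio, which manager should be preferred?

Willow

Northgate: Sharpe ratio = (7.3% − 2.9%) / 12.7% = 0.346
Willow: Sharpe ratio = (16.6% − 2.9%) / 17.5% = 0.783
Highest: Willow (0.783).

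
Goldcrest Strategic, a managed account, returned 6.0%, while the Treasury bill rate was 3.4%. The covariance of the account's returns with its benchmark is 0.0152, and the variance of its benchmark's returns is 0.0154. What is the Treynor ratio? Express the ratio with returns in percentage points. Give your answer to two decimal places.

2.63

β = Cov / Var = 0.0152 / 0.0154 = 0.9870
Treynor = (Rp − Rf) / β = (6.0% − 3.4%) / 0.9870 = 2.60 / 0.9870 = 2.6342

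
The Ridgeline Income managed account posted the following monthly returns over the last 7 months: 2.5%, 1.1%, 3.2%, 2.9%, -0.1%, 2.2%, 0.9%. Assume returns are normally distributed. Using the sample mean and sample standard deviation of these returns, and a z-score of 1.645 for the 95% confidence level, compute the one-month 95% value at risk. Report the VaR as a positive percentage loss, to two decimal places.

0.17

Mean return μ = 12.70 / 7 = 1.8143%
Σ(r − μ)² = 8.7286; sample σ = √(8.7286/6) = 1.2061%
VaR = −(μ − z·σ) = −(1.8143 − 1.645 × 1.2061) = −(-0.1697) = 0.1697%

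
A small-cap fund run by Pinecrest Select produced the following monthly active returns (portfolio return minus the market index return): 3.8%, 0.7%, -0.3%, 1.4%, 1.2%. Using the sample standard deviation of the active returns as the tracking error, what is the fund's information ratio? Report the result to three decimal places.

r̄ = (3.8 + 0.7 − 0.3 + 1.4 + 1.2) / 5 = 6.80 / 5 = 1.3600%
Σ(r − r̄)² = (3.8 − 1.3600)² + (0.7 − 1.3600)² + (-0.3 − 1.3600)² + … = 9.1720
σ = √[9.1720 / 4] = 1.5143%
IR = r̄ / tracking error = 1.3600 / 1.5143 = 0.8981

0.898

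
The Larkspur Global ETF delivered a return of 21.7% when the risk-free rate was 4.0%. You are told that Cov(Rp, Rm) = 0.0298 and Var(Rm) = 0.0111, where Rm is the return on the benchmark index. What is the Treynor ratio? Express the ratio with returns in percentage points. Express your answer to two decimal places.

β = Cov / Var = 0.0298 / 0.0111 = 2.6847
Treynor = (Rp − Rf) / β = (21.7% − 4.0%) / 2.6847 = 17.70 / 2.6847 = 6.5929

6.59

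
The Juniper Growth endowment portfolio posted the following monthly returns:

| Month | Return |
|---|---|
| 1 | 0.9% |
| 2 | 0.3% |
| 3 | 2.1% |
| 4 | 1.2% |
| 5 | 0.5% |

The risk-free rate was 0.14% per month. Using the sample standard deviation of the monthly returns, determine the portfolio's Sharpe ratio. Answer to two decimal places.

1.22

r̄ = (0.9 + 0.3 + 2.1 + 1.2 + 0.5) / 5 = 5.00 / 5 = 1.0000%
Σ(r − r̄)² = 2.0000; sample σ = √(2.0000/4) = 0.7071%
Sharpe = (r̄ − rf) / σ = (1.0000 − 0.14) / 0.7071 = 0.8600 / 0.7071 = 1.2162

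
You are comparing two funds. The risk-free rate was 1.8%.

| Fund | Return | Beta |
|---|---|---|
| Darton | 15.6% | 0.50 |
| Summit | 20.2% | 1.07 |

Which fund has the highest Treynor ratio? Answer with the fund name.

Darton: Treynor = (15.6% − 1.8%) / 0.50 = 27.600
Summit: Treynor = (20.2% − 1.8%) / 1.07 = 17.196
Highest: Darton (27.600).

Darton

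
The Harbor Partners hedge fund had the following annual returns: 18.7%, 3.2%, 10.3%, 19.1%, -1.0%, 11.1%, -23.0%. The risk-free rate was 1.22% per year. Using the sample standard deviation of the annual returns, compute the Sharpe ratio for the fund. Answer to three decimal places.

Mean return r̄ = 38.40 / 7 = 5.4857%
Σ(r − r̄)² = (18.7 − 5.4857)² + (3.2 − 5.4857)² + (10.3 − 5.4857)² + … = 1273.3886
sample σ = √(1273.3886 / 6) = √212.2314 = 14.5682%
Sharpe = (r̄ − rf) / σ = (5.4857 − 1.22) / 14.5682 = 4.2657 / 14.5682 = 0.2928

0.293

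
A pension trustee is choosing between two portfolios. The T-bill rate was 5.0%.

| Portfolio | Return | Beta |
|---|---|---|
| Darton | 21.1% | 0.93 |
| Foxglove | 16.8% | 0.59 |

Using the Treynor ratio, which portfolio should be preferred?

Foxglove

Darton: Treynor = (21.1% − 5.0%) / 0.93 = 17.312
Foxglove: Treynor = (16.8% − 5.0%) / 0.59 = 20.000
Highest: Foxglove (20.000).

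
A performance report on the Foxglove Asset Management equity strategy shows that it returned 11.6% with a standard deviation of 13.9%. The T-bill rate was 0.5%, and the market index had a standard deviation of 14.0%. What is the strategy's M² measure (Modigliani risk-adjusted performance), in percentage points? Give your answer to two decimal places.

11.68

Sharpe = (Rp − Rf) / σp = (11.6% − 0.5%) / 13.9% = 0.7986
M² = Rf + Sharpe × σm = 0.5% + 0.7986 × 14.0% = 11.6804%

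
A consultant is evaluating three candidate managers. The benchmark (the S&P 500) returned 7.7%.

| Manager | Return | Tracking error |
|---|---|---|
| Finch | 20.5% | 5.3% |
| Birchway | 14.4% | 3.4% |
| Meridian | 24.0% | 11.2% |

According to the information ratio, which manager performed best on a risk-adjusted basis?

Finch

Finch: IR = (20.5% − 7.7%) / 5.3% = 2.415
Birchway: IR = (14.4% − 7.7%) / 3.4% = 1.971
Meridian: IR = (24.0% − 7.7%) / 11.2% = 1.455
Highest: Finch (2.415).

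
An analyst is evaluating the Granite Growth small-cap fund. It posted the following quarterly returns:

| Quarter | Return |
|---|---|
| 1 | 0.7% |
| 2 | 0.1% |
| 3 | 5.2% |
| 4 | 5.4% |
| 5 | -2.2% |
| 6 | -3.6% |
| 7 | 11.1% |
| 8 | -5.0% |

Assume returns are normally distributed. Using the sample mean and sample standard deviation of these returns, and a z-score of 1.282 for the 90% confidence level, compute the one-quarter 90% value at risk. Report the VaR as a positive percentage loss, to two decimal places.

5.49

Mean return μ = 11.70 / 8 = 1.4625%
Sample σ = √[Σ(r − μ)² / 7] = √[205.5988 / 7] = √29.3713 = 5.4195%
VaR = −(μ − z·σ) = −(1.4625 − 1.282 × 5.4195) = −(-5.4853) = 5.4853%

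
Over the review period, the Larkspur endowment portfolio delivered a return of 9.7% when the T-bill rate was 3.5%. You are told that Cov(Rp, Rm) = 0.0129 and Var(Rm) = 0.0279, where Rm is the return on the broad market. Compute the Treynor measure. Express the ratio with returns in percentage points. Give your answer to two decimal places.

13.41

β = Cov / Var = 0.0129 / 0.0279 = 0.4624
Treynor = (Rp − Rf) / β = (9.7% − 3.5%) / 0.4624 = 6.20 / 0.4624 = 13.4083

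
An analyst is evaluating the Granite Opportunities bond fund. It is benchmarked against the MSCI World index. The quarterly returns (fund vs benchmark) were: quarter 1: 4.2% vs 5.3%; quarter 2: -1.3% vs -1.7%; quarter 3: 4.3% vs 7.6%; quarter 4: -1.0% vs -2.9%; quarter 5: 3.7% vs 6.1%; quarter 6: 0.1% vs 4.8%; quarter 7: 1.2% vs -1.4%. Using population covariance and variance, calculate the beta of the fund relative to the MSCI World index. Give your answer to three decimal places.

0.464

r̄p = 1.6000%,  r̄m = 2.5429%
Cov = Σ(rp − r̄p)(rm − r̄m) / 7 = 7.5629
Var(rm) = Σ(rm − r̄m)² / 7 = 16.2996
β = Cov / Var = 7.5629 / 16.2996 = 0.4640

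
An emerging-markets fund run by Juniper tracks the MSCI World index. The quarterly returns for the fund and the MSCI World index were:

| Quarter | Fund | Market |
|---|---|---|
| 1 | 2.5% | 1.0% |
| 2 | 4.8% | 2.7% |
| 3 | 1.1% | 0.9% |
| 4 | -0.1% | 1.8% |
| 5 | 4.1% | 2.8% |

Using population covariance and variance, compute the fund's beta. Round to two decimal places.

1.52

r̄p = 2.4800%,  r̄m = 1.8400%
Cov = Σ(rp − r̄p)(rm − r̄m) / 5 = 0.9868
Var(rm) = Σ(rm − r̄m)² / 5 = 0.6504
β = Cov / Var = 0.9868 / 0.6504 = 1.5172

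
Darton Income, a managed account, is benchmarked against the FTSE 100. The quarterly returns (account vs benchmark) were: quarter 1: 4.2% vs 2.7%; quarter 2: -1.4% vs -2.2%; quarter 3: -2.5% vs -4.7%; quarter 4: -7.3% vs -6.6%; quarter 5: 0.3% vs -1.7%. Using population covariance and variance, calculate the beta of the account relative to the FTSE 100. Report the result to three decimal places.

1.155

r̄p = -1.3400%,  r̄m = -2.5000%
Cov = Σ(rp − r̄p)(rm − r̄m) / 5 = 11.4180
Var(rm) = Σ(rm − r̄m)² / 5 = 9.8840
β = Cov / Var = 11.4180 / 9.8840 = 1.1552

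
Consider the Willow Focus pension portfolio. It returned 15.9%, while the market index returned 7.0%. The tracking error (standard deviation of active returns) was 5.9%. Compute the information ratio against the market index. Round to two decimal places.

IR = (Rp − Rb) / TE = (15.9% − 7.0%) / 5.9% = 8.90% / 5.9% = 1.5085

1.51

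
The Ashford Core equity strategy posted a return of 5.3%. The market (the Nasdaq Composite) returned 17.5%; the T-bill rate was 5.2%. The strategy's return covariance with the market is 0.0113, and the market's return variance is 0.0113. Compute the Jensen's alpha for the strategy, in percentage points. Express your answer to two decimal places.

-12.20

β = Cov / Var = 0.0113 / 0.0113 = 1.0000
E[R] = Rf + β(Rm − Rf) = 5.2% + 1.0000 × (17.5% − 5.2%) = 17.5000%
α = Rp − E[R] = 5.3% − 17.5000% = -12.2000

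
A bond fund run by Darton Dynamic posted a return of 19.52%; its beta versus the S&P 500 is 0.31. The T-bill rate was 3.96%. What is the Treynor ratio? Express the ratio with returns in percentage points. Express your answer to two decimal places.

Treynor = (Rp − Rf) / β = (19.52% − 3.96%) / 0.31 = 15.56 / 0.31 = 50.1935

50.19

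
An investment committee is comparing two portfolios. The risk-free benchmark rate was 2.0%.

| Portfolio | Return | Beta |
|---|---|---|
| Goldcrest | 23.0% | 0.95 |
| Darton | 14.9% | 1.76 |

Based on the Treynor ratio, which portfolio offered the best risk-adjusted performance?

Goldcrest: Treynor = (23.0% − 2.0%) / 0.95 = 22.105
Darton: Treynor = (14.9% − 2.0%) / 1.76 = 7.330
Highest: Goldcrest (22.105).

Goldcrest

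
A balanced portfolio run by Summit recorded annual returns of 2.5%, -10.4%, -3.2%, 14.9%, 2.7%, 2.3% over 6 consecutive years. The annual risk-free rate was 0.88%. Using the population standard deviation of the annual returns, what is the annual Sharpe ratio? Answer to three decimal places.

μ = (2.5 − 10.4 − 3.2 + 14.9 + 2.7 + 2.3) / 6 = 1.4667%
Population σ = √[Σ(r − μ)² / 6] = √[346.3333 / 6] = √57.7222 = 7.5975%
Sharpe = (μ − rf) / σ = (1.4667 − 0.88) / 7.5975 = 0.5867 / 7.5975 = 0.0772

0.077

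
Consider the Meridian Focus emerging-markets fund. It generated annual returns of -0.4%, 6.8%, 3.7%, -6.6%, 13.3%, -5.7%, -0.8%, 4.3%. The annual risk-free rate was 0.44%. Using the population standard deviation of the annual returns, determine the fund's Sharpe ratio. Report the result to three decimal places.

0.224

Mean return r̄ = 14.60 / 8 = 1.8250%
Σ(r − r̄)² = (-0.4 − 1.8250)² + (6.8 − 1.8250)² + (3.7 − 1.8250)² + … = 305.5150
σ = √[305.5150 / 8] = 6.1798%
Sharpe = (r̄ − rf) / σ = (1.8250 − 0.44) / 6.1798 = 1.3850 / 6.1798 = 0.2241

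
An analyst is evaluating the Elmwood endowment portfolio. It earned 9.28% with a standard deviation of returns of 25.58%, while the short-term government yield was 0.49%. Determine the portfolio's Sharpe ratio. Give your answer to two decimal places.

0.34

Sharpe = (Rp − Rf) / σp = (9.28% − 0.49%) / 25.58% = 8.79% / 25.58% = 0.3436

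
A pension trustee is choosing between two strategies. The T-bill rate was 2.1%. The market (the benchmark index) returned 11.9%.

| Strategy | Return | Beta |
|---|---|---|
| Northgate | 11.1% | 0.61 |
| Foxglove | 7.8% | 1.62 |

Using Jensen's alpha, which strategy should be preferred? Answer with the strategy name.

Northgate: α = 11.1% − [2.1% + 0.61 × (11.9% − 2.1%)] = 3.022
Foxglove: α = 7.8% − [2.1% + 1.62 × (11.9% − 2.1%)] = -10.176
Highest: Northgate (3.022).

Northgate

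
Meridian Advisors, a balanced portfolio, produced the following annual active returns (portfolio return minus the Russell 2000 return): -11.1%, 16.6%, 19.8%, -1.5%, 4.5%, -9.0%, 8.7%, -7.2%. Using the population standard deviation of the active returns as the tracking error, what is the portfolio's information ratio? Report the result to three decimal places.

0.236

μ = (-11.1 + 16.6 + 19.8 − 1.5 + 4.5 − 9 + 8.7 − 7.2) / 8 = 2.6000%
Σ(r − μ)² = (-11.1 − 2.6000)² + (16.6 − 2.6000)² + … = 967.7600
population σ = √(967.7600 / 8) = √120.9700 = 10.9986%
IR = μ / tracking error = 2.6000 / 10.9986 = 0.2364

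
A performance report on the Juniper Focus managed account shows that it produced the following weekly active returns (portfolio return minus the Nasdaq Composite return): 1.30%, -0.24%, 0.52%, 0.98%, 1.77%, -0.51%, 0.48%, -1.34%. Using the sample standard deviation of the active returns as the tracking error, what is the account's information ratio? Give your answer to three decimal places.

Mean return r̄ = 2.960 / 8 = 0.3700%
Σ(r − r̄)² = 7.3022; sample σ = √(7.3022/7) = 1.0214%
IR = r̄ / tracking error = 0.3700 / 1.0214 = 0.3622

0.362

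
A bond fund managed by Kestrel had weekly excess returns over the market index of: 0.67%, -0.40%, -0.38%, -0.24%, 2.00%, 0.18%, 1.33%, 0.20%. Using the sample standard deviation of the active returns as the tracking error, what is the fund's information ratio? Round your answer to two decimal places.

μ = (0.67 − 0.4 − 0.38 − 0.24 + 2 + 0.18 + 1.33 + 0.2) / 8 = 0.4200%
Sample std dev = √[5.2410 / 7] = 0.8653%
IR = μ / tracking error = 0.4200 / 0.8653 = 0.4854

0.49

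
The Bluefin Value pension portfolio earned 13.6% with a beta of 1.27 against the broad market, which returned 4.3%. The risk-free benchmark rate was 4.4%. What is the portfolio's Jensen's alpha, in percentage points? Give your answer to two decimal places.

CAPM expected return = Rf + β(Rm − Rf) = 4.4% + 1.27 × (4.3% − 4.4%) = 4.4 + 1.27 × -0.10 = 4.2730%
Jensen's α = Rp − E[R] = 13.6% − 4.2730% = 9.3270

9.33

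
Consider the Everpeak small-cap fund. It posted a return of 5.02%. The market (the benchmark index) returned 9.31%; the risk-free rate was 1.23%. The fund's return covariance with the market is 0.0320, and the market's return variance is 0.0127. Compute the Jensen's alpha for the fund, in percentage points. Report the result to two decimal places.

β = Cov / Var = 0.0320 / 0.0127 = 2.5197
E[R] = Rf + β(Rm − Rf) = 1.23% + 2.5197 × (9.31% − 1.23%) = 21.5892%
α = Rp − E[R] = 5.02% − 21.5892% = -16.5692

-16.57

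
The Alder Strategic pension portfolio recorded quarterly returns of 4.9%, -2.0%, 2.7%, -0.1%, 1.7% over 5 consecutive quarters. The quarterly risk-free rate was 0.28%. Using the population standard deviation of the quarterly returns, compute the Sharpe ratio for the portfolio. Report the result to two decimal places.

r̄ = (4.9 − 2 + 2.7 − 0.1 + 1.7) / 5 = 7.20 / 5 = 1.4400%
Population std dev = √[27.8320 / 5] = 2.3593%
Sharpe = (r̄ − rf) / σ = (1.4400 − 0.28) / 2.3593 = 1.1600 / 2.3593 = 0.4917

0.49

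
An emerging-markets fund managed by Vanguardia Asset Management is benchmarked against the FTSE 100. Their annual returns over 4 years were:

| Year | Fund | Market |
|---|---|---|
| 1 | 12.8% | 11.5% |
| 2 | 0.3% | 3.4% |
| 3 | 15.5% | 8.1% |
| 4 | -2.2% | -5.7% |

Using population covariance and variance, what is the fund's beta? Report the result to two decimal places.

1.03

r̄p = 6.6000%,  r̄m = 4.3250%
Cov = Σ(rp − r̄p)(rm − r̄m) / 4 = 43.0325
Var(rm) = Σ(rm − r̄m)² / 4 = 41.7719
β = Cov / Var = 43.0325 / 41.7719 = 1.0302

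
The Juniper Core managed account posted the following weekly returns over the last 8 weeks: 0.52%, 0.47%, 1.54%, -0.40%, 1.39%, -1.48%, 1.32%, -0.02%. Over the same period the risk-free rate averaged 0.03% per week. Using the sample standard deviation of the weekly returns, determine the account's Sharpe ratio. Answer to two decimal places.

r̄ = (0.52 + 0.47 + 1.54 − 0.4 + 1.39 − 1.48 + 1.32 − 0.02) / 8 = 3.340 / 8 = 0.4175%
Σ(r − r̄)² = (0.52 − 0.4175)² + (0.47 − 0.4175)² + (1.54 − 0.4175)² + … = 7.4938
σ = √[7.4938 / 7] = 1.0347%
Sharpe = (r̄ − rf) / σ = (0.4175 − 0.03) / 1.0347 = 0.3875 / 1.0347 = 0.3745

0.37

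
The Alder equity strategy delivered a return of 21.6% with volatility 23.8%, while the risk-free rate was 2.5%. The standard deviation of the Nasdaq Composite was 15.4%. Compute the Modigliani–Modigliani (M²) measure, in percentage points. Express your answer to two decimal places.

14.86

Sharpe = (Rp − Rf) / σp = (21.6% − 2.5%) / 23.8% = 0.8025
M² = Rf + Sharpe × σm = 2.5% + 0.8025 × 15.4% = 14.8585%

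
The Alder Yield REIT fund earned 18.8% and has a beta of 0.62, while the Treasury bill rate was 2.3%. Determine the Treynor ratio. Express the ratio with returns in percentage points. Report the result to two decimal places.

26.61

Treynor = (Rp − Rf) / β = (18.8% − 2.3%) / 0.62 = 16.50 / 0.62 = 26.6129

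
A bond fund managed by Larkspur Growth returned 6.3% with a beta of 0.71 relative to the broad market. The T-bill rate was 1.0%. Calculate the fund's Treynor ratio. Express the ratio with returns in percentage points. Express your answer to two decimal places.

Treynor = (Rp − Rf) / β = (6.3% − 1.0%) / 0.71 = 5.30 / 0.71 = 7.4648

7.46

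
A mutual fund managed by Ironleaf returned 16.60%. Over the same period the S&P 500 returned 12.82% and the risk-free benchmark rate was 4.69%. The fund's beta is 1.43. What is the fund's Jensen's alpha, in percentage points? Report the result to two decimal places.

CAPM expected return = Rf + β(Rm − Rf) = 4.69% + 1.43 × (12.82% − 4.69%) = 4.69 + 1.43 × 8.13 = 16.3159%
Jensen's α = Rp − E[R] = 16.60% − 16.3159% = 0.2841

0.28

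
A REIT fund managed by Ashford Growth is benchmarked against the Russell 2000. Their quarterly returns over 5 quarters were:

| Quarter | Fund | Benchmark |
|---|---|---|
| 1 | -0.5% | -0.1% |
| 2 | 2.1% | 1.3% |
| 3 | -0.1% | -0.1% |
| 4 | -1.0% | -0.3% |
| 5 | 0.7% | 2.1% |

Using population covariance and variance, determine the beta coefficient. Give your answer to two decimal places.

r̄p = 0.2400%,  r̄m = 0.5800%
Cov = Σ(rp − r̄p)(rm − r̄m) / 5 = 0.7728
Var(rm) = Σ(rm − r̄m)² / 5 = 0.9056
β = Cov / Var = 0.7728 / 0.9056 = 0.8534

0.85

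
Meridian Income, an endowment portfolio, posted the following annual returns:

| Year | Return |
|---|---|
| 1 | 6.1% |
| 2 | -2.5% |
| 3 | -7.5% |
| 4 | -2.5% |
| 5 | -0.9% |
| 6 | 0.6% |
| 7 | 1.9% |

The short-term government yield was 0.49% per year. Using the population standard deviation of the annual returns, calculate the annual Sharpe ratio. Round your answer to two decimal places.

-0.30

μ = (6.1 − 2.5 − 7.5 − 2.5 − 0.9 + 0.6 + 1.9) / 7 = -0.6857%
Σ(r − μ)² = (6.1 − (-0.6857))² + (-2.5 − (-0.6857))² + (-7.5 − (-0.6857))² + … = 107.4486
σ = √[107.4486 / 7] = 3.9179%
Sharpe = (μ − rf) / σ = (-0.6857 − 0.49) / 3.9179 = -1.1757 / 3.9179 = -0.3001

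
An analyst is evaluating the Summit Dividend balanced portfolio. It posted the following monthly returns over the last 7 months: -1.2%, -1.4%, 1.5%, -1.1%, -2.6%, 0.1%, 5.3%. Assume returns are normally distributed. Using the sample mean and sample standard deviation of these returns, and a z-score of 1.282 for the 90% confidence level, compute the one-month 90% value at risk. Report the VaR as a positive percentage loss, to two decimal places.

Mean return r̄ = 0.60 / 7 = 0.0857%
Sample σ = √[Σ(r − r̄)² / 6] = √[41.6686 / 6] = √6.9448 = 2.6353%
VaR = −(r̄ − z·σ) = −(0.0857 − 1.282 × 2.6353) = −(-3.2928) = 3.2928%

3.29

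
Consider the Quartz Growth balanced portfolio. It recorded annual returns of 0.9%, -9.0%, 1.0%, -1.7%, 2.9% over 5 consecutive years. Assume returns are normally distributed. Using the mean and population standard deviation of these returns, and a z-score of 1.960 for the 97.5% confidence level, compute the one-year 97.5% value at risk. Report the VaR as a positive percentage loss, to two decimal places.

r̄ = (0.9 − 9 + 1 − 1.7 + 2.9) / 5 = -5.90 / 5 = -1.1800%
Σ(r − r̄)² = (0.9 − (-1.1800))² + (-9 − (-1.1800))² + … = 87.1480
population σ = √(87.1480 / 5) = √17.4296 = 4.1749%
VaR = −(r̄ − z·σ) = −(-1.1800 − 1.960 × 4.1749) = −(-9.3628) = 9.3628%

9.36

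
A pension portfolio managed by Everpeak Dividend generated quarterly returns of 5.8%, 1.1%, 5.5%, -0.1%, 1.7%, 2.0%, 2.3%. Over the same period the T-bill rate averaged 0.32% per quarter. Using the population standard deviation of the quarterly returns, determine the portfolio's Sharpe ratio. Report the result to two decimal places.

1.12

Mean return r̄ = 18.30 / 7 = 2.6143%
Population σ = √[Σ(r − r̄)² / 7] = √[29.4486 / 7] = √4.2069 = 2.0511%
Sharpe = (r̄ − rf) / σ = (2.6143 − 0.32) / 2.0511 = 2.2943 / 2.0511 = 1.1186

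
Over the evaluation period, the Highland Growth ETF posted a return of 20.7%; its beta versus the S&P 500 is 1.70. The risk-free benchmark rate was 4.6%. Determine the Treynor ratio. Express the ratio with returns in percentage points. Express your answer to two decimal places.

Treynor = (Rp − Rf) / β = (20.7% − 4.6%) / 1.70 = 16.10 / 1.70 = 9.4706

9.47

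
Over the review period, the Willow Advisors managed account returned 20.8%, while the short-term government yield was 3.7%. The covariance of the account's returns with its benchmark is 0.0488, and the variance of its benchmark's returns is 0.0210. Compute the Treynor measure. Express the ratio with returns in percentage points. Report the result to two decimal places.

β = Cov / Var = 0.0488 / 0.0210 = 2.3238
Treynor = (Rp − Rf) / β = (20.8% − 3.7%) / 2.3238 = 17.10 / 2.3238 = 7.3586

7.36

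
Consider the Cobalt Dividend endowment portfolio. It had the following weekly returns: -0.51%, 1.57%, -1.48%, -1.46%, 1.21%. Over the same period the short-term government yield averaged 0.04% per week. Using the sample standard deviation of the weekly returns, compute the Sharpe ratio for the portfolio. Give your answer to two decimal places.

Mean return μ = -0.670 / 5 = -0.1340%
Σ(r − μ)² = 8.4213; sample σ = √(8.4213/4) = 1.4510%
Sharpe = (μ − rf) / σ = (-0.1340 − 0.04) / 1.4510 = -0.1740 / 1.4510 = -0.1199

-0.12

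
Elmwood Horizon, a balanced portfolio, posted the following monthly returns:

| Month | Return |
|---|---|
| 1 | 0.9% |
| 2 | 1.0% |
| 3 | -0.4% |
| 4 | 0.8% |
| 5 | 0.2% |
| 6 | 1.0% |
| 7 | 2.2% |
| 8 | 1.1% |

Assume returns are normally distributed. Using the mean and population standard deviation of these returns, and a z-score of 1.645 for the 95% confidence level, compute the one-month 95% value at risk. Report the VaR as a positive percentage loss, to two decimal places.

0.30

μ = (0.9 + 1 − 0.4 + 0.8 + 0.2 + 1 + 2.2 + 1.1) / 8 = 6.80 / 8 = 0.8500%
Σ(r − μ)² = (0.9 − 0.8500)² + (1 − 0.8500)² + … = 3.9200
σ = √[3.9200 / 8] = 0.7000%
VaR = −(μ − z·σ) = −(0.8500 − 1.645 × 0.7000) = −(-0.3015) = 0.3015%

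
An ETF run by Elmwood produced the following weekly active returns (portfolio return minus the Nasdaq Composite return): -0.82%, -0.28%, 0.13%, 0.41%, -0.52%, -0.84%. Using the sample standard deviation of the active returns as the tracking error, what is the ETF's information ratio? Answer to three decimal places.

r̄ = (-0.82 − 0.28 + 0.13 + 0.41 − 0.52 − 0.84) / 6 = -0.3200%
Sample σ = √[Σ(r − r̄)² / 5] = √[1.2974 / 5] = √0.2595 = 0.5094%
IR = r̄ / tracking error = -0.3200 / 0.5094 = -0.6282

-0.628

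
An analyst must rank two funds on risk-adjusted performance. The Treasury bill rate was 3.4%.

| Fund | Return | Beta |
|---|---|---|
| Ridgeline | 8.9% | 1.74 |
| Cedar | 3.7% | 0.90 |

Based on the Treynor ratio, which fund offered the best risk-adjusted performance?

Ridgeline

Ridgeline: Treynor = (8.9% − 3.4%) / 1.74 = 3.161
Cedar: Treynor = (3.7% − 3.4%) / 0.90 = 0.333
Highest: Ridgeline (3.161).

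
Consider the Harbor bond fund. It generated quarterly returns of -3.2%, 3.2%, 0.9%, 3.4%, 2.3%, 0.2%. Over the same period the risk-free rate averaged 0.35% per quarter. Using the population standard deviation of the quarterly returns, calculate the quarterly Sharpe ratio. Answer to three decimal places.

0.348

Mean return r̄ = 6.80 / 6 = 1.1333%
Population std dev = √[30.4733 / 6] = 2.2536%
Sharpe = (r̄ − rf) / σ = (1.1333 − 0.35) / 2.2536 = 0.7833 / 2.2536 = 0.3476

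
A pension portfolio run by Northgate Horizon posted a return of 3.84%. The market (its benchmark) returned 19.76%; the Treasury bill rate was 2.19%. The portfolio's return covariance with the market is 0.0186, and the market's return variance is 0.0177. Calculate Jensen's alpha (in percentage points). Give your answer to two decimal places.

β = Cov / Var = 0.0186 / 0.0177 = 1.0508
E[R] = Rf + β(Rm − Rf) = 2.19% + 1.0508 × (19.76% − 2.19%) = 20.6526%
α = Rp − E[R] = 3.84% − 20.6526% = -16.8126

-16.81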